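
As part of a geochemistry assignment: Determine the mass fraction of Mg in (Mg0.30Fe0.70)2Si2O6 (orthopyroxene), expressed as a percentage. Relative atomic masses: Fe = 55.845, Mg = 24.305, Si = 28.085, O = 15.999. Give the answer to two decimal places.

5.95 weight percent

Molar mass of (Mg0.30Fe0.70)2Si2O6: 0.60·24.305 + 1.40·55.845 + 2·28.085 + 6·15.999 = 244.930 g/mol.
Mass of Mg per formula unit: 0.60 × 24.305 = 14.583 g.
Weight fraction Mg = 14.583 / 244.930 = 0.0595.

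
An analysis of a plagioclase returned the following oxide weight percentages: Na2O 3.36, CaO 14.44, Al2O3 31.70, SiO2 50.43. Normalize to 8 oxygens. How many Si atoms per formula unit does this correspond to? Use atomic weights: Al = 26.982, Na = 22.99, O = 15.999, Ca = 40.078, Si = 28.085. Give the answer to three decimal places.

Na2O (M=61.979): mol = 0.05421; Na = 0.10842, O = 0.05421.
CaO (M=56.077): mol = 0.25750; Ca = 0.25750, O = 0.25750.
Al2O3 (M=101.961): mol = 0.31090; Al = 0.62180, O = 0.93270.
SiO2 (M=60.083): mol = 0.83934; Si = 0.83934, O = 1.67868.
ΣO = 2.92309; factor = 8/ΣO = 2.73683.
Si apfu = 0.83934 × 2.73683 = 2.297.

2.297 Si apfu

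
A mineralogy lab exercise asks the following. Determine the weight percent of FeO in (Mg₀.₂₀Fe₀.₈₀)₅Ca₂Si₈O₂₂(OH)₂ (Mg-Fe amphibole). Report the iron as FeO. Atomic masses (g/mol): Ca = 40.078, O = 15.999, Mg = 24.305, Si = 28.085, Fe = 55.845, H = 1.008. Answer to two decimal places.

M((Mg₀.₂₀Fe₀.₈₀)₅Ca₂Si₈O₂₂(OH)₂) = 938.513 g/mol; M(FeO) = 71.844 g/mol.
Moles FeO per formula unit = 4 Fe ÷ 1 = 4.0000.
FeO fraction = (4.0000 × 71.844) / 938.513 = 287.376/938.513 = 0.3062.

30.62 wt%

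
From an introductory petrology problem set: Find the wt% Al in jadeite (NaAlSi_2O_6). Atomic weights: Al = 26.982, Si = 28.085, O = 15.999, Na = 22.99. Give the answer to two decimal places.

13.35 mass %

Molar mass of NaAlSi_2O_6: 1×22.99 + 1×26.982 + 2×28.085 + 6×15.999 = 202.136 g/mol.
Mass of Al per formula unit: 1 × 26.982 = 26.982 g.
Weight fraction Al = 26.982 / 202.136 = 0.1335.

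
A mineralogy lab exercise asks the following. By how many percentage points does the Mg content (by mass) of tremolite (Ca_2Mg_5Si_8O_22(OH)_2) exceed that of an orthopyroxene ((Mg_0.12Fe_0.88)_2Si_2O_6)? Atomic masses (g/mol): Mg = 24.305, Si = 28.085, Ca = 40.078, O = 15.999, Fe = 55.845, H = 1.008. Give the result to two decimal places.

12.68 percentage points

Mg in Ca_2Mg_5Si_8O_22(OH)_2: molar mass 812.353 g/mol; 5×24.305 = 121.525 g → 14.96 wt%.
Mg in (Mg_0.12Fe_0.88)_2Si_2O_6: molar mass 256.284 g/mol; 0.24×24.305 = 5.833 g → 2.28 wt%.
Difference = 14.96 − 2.28 = 12.68 percentage points.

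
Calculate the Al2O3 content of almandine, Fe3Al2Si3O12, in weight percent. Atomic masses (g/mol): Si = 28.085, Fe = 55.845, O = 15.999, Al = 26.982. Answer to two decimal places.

20.48 wt%

Molar mass of Fe3Al2Si3O12 = 3·55.845 + 2·26.982 + 3·28.085 + 12·15.999 = 497.742 g/mol.
Each formula unit contains 2 Al, equivalent to 2/2 = 1.0000 mol Al2O3.
M(Al2O3) = 2×26.982 + 3×15.999 = 101.961 g/mol.
Mass of Al2O3 per formula unit = 1.0000 × 101.961 = 101.961 g.
Al2O3 wt% = 101.961 / 497.742 × 100 = 20.48%.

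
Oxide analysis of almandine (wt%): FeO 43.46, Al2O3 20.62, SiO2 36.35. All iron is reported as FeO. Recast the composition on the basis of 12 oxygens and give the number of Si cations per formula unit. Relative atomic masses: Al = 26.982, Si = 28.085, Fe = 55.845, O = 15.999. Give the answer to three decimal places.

FeO: 43.46/71.844 = 0.60492 mol → 0.60492 mol Fe, 0.60492 mol O.
Al2O3: 20.62/101.961 = 0.20223 mol → 0.40446 mol Al, 0.60669 mol O.
SiO2: 36.35/60.083 = 0.60500 mol → 0.60500 mol Si, 1.21000 mol O.
Total oxygen = 2.42161 mol. Normalization factor = 12/2.42161 = 4.95538.
Si per 12 O = 0.60500 × 4.95538 = 2.998.

2.998 Si apfu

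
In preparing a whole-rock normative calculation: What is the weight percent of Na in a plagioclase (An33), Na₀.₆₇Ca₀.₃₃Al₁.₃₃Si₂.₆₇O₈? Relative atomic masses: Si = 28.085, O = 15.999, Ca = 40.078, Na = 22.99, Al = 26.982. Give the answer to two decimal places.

M(Na₀.₆₇Ca₀.₃₃Al₁.₃₃Si₂.₆₇O₈) = 267.494 g/mol.
Na contributes 0.67 × 22.99 = 15.403 g per mole.
15.403/267.494 = 0.0576 → 5.76%.

5.76 wt%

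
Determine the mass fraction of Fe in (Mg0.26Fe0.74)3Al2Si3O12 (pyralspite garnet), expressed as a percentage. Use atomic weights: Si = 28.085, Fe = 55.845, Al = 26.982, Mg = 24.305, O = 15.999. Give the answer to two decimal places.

Formula mass = 0.78×24.305 + 2.22×55.845 + 2×26.982 + 3×28.085 + 12×15.999 = 473.141 g/mol, of which 123.976 g is Fe.
So Fe makes up 123.976/473.141 = 0.2620 of the mass, i.e. 26.20%.

26.20 wt%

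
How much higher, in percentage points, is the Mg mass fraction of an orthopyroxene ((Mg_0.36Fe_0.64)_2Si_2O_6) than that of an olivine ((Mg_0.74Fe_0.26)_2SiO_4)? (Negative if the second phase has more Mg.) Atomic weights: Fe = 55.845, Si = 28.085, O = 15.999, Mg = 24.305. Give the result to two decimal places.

M((Mg_0.36Fe_0.64)_2Si_2O_6) = 241.145 g/mol, so wt% Mg = 17.500/241.145 × 100 = 7.26%.
M((Mg_0.74Fe_0.26)_2SiO_4) = 157.092 g/mol, so wt% Mg = 35.971/157.092 × 100 = 22.90%.
7.26 − 22.90 = -15.64 pp.

-15.64 percentage points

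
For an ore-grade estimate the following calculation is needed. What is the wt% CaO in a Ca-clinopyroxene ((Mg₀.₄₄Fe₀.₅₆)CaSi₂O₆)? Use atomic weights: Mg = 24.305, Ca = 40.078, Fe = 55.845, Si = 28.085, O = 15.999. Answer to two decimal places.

23.94 wt%

M((Mg₀.₄₄Fe₀.₅₆)CaSi₂O₆) = 234.209 g/mol; M(CaO) = 56.077 g/mol.
Moles CaO per formula unit = 1 Ca ÷ 1 = 1.0000.
CaO fraction = (1.0000 × 56.077) / 234.209 = 56.077/234.209 = 0.2394.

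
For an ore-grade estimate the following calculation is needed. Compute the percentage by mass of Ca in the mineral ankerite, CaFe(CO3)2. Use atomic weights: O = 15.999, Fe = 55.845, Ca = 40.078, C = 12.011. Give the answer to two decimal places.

Molar mass of CaFe(CO3)2: 1*40.078 + 1*55.845 + 2*12.011 + 6*15.999 = 215.939 g/mol.
Mass of Ca per formula unit: 1 × 40.078 = 40.078 g.
Weight fraction Ca = 40.078 / 215.939 = 0.1856.

18.56 weight percent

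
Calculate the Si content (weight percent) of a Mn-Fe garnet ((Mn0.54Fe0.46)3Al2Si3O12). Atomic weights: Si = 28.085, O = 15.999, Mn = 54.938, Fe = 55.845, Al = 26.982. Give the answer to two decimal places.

16.98 weight percent

M((Mn0.54Fe0.46)3Al2Si3O12) = 496.273 g/mol.
Si contributes 3 × 28.085 = 84.255 g per mole.
84.255/496.273 = 0.1698 → 16.98%.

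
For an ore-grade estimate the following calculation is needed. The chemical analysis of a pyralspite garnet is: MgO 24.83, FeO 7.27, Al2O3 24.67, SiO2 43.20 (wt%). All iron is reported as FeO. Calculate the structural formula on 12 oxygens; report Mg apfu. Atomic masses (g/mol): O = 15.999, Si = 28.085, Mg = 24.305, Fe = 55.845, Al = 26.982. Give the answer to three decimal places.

2.566 Mg apfu

24.83 wt% MgO ÷ 40.304 g/mol = 0.61607 mol, giving 0.61607 Mg and 0.61607 O.
7.27 wt% FeO ÷ 71.844 g/mol = 0.10119 mol, giving 0.10119 Fe and 0.10119 O.
24.67 wt% Al2O3 ÷ 101.961 g/mol = 0.24196 mol, giving 0.48392 Al and 0.72588 O.
43.20 wt% SiO2 ÷ 60.083 g/mol = 0.71901 mol, giving 0.71901 Si and 1.43802 O.
Oxygen sums to 2.88116; scaling by 12/2.88116 = 4.16499 puts the formula on 12 O.
Mg: 0.61607 × 4.16499 = 2.566 atoms per formula unit.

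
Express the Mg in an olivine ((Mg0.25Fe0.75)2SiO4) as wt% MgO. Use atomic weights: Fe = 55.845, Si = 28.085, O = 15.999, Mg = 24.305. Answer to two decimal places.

Formula mass = 188.001 g/mol.
0.50 Mg → 0.5000 mol MgO per formula unit; M(MgO) = 40.304, so MgO mass = 20.152 g.
20.152/188.001 × 100 = 10.72 wt%.

10.72 wt%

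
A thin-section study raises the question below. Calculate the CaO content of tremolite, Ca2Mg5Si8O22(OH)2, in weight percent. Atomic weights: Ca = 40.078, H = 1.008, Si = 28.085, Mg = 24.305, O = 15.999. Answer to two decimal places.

M(Ca2Mg5Si8O22(OH)2) = 812.353 g/mol; M(CaO) = 56.077 g/mol.
Moles CaO per formula unit = 2 Ca ÷ 1 = 2.0000.
CaO fraction = (2.0000 × 56.077) / 812.353 = 112.154/812.353 = 0.1381.

13.81 wt%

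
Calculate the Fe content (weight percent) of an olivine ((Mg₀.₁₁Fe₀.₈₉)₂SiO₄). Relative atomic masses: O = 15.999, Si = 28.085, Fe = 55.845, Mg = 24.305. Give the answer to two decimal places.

Molar mass of (Mg₀.₁₁Fe₀.₈₉)₂SiO₄: 0.22×24.305 + 1.78×55.845 + 1×28.085 + 4×15.999 = 196.832 g/mol.
Mass of Fe per formula unit: 1.78 × 55.845 = 99.404 g.
Weight fraction Fe = 99.404 / 196.832 = 0.5050.

50.50 weight percent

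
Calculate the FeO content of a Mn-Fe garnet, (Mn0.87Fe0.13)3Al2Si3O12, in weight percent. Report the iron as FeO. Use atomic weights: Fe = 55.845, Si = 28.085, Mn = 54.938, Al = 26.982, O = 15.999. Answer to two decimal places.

5.66 wt%

Formula mass = 495.375 g/mol.
0.39 Fe → 0.3900 mol FeO per formula unit; M(FeO) = 71.844, so FeO mass = 28.019 g.
28.019/495.375 × 100 = 5.66 wt%.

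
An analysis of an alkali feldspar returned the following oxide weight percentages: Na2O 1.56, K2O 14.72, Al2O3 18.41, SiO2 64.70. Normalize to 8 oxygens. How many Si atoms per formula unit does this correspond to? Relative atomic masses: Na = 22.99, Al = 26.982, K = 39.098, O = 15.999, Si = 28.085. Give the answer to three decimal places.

2.995 Si apfu

Na2O (M=61.979): mol = 0.02517; Na = 0.05034, O = 0.02517.
K2O (M=94.195): mol = 0.15627; K = 0.31254, O = 0.15627.
Al2O3 (M=101.961): mol = 0.18056; Al = 0.36112, O = 0.54168.
SiO2 (M=60.083): mol = 1.07684; Si = 1.07684, O = 2.15368.
ΣO = 2.87680; factor = 8/ΣO = 2.78087.
Si apfu = 1.07684 × 2.78087 = 2.995.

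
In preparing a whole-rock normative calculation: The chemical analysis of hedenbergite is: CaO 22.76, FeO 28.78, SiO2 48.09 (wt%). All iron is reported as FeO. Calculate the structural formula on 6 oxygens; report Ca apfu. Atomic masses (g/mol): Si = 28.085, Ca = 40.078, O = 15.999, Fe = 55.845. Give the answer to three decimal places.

1.012 Ca apfu

CaO: 22.76/56.077 = 0.40587 mol → 0.40587 mol Ca, 0.40587 mol O.
FeO: 28.78/71.844 = 0.40059 mol → 0.40059 mol Fe, 0.40059 mol O.
SiO2: 48.09/60.083 = 0.80039 mol → 0.80039 mol Si, 1.60078 mol O.
Total oxygen = 2.40724 mol. Normalization factor = 6/2.40724 = 2.49248.
Ca per 6 O = 0.40587 × 2.49248 = 1.012.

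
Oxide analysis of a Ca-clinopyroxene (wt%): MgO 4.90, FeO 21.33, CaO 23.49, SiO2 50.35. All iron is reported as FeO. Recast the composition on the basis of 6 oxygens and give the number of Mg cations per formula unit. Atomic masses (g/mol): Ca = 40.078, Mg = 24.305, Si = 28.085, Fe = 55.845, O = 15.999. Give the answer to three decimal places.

4.90 wt% MgO ÷ 40.304 g/mol = 0.12158 mol, giving 0.12158 Mg and 0.12158 O.
21.33 wt% FeO ÷ 71.844 g/mol = 0.29689 mol, giving 0.29689 Fe and 0.29689 O.
23.49 wt% CaO ÷ 56.077 g/mol = 0.41889 mol, giving 0.41889 Ca and 0.41889 O.
50.35 wt% SiO2 ÷ 60.083 g/mol = 0.83801 mol, giving 0.83801 Si and 1.67602 O.
Oxygen sums to 2.51338; scaling by 6/2.51338 = 2.38722 puts the formula on 6 O.
Mg: 0.12158 × 2.38722 = 0.290 atoms per formula unit.

0.290 Mg apfu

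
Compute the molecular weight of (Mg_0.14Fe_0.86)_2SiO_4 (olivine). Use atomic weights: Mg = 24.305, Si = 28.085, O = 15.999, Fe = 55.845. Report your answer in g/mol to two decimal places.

The formula mass is the sum 0.28*24.305 + 1.72*55.845 + 1*28.085 + 4*15.999.

194.94 g/mol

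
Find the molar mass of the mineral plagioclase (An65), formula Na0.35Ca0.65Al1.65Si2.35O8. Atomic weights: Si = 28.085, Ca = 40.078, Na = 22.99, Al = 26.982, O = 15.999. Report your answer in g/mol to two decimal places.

The formula mass is the sum 0.35·22.99 + 0.65·40.078 + 1.65·26.982 + 2.35·28.085 + 8·15.999.

272.61 g/mol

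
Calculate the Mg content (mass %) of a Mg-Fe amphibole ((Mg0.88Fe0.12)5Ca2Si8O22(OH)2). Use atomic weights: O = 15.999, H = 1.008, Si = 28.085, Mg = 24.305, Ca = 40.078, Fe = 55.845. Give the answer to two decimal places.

12.86 mass %

Formula mass = 4.40·24.305 + 0.60·55.845 + 2·40.078 + 8·28.085 + 24·15.999 + 2·1.008 = 831.277 g/mol, of which 106.942 g is Mg.
So Mg makes up 106.942/831.277 = 0.1286 of the mass, i.e. 12.86%.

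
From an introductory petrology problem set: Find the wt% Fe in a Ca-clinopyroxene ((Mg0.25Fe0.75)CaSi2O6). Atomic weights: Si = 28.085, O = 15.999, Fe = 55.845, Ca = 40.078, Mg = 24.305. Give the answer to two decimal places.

17.44 wt%

Formula mass = 0.25*24.305 + 0.75*55.845 + 1*40.078 + 2*28.085 + 6*15.999 = 240.202 g/mol, of which 41.884 g is Fe.
So Fe makes up 41.884/240.202 = 0.1744 of the mass, i.e. 17.44%.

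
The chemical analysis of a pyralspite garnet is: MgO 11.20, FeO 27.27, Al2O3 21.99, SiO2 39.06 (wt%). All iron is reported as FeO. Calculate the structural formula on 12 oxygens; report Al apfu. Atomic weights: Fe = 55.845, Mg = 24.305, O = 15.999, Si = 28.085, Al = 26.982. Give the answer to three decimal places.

MgO: 11.20/40.304 = 0.27789 mol → 0.27789 mol Mg, 0.27789 mol O.
FeO: 27.27/71.844 = 0.37957 mol → 0.37957 mol Fe, 0.37957 mol O.
Al2O3: 21.99/101.961 = 0.21567 mol → 0.43134 mol Al, 0.64701 mol O.
SiO2: 39.06/60.083 = 0.65010 mol → 0.65010 mol Si, 1.30020 mol O.
Total oxygen = 2.60467 mol. Normalization factor = 12/2.60467 = 4.60711.
Al per 12 O = 0.43134 × 4.60711 = 1.987.

1.987 Al apfu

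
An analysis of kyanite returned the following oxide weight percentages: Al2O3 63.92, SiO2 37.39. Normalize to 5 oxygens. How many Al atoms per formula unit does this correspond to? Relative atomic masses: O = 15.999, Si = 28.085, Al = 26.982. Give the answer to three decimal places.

Al2O3: 63.92/101.961 = 0.62691 mol → 1.25382 mol Al, 1.88073 mol O.
SiO2: 37.39/60.083 = 0.62231 mol → 0.62231 mol Si, 1.24462 mol O.
Total oxygen = 3.12535 mol. Normalization factor = 5/3.12535 = 1.59982.
Al per 5 O = 1.25382 × 1.59982 = 2.006.

2.006 Al apfu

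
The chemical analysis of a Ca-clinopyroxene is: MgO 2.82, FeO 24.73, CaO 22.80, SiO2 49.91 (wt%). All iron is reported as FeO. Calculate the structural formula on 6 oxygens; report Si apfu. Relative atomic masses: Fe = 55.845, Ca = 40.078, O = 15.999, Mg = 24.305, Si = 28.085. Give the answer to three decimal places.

2.82 wt% MgO ÷ 40.304 g/mol = 0.06997 mol, giving 0.06997 Mg and 0.06997 O.
24.73 wt% FeO ÷ 71.844 g/mol = 0.34422 mol, giving 0.34422 Fe and 0.34422 O.
22.80 wt% CaO ÷ 56.077 g/mol = 0.40658 mol, giving 0.40658 Ca and 0.40658 O.
49.91 wt% SiO2 ÷ 60.083 g/mol = 0.83068 mol, giving 0.83068 Si and 1.66136 O.
Oxygen sums to 2.48213; scaling by 6/2.48213 = 2.41728 puts the formula on 6 O.
Si: 0.83068 × 2.41728 = 2.008 atoms per formula unit.

2.008 Si apfu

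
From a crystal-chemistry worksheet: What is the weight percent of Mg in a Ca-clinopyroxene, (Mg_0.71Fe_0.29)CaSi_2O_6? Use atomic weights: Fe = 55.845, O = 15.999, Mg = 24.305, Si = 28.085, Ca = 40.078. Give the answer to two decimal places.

Molar mass of (Mg_0.71Fe_0.29)CaSi_2O_6: 0.71*24.305 + 0.29*55.845 + 1*40.078 + 2*28.085 + 6*15.999 = 225.694 g/mol.
Mass of Mg per formula unit: 0.71 × 24.305 = 17.257 g.
Weight fraction Mg = 17.257 / 225.694 = 0.0765.

7.65 mass %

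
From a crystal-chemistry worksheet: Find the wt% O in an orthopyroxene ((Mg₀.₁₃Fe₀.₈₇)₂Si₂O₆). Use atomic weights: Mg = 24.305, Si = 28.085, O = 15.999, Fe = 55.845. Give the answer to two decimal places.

37.55 mass %

M((Mg₀.₁₃Fe₀.₈₇)₂Si₂O₆) = 255.654 g/mol.
O contributes 6 × 15.999 = 95.994 g per mole.
95.994/255.654 = 0.3755 → 37.55%.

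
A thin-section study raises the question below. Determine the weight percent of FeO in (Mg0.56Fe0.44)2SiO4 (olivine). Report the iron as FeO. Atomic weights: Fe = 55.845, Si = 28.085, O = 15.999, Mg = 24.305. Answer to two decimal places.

Molar mass of (Mg0.56Fe0.44)2SiO4 = 1.12×24.305 + 0.88×55.845 + 1×28.085 + 4×15.999 = 168.446 g/mol.
Each formula unit contains 0.88 Fe, equivalent to 0.88/1 = 0.8800 mol FeO.
M(FeO) = 1×55.845 + 1×15.999 = 71.844 g/mol.
Mass of FeO per formula unit = 0.8800 × 71.844 = 63.223 g.
FeO wt% = 63.223 / 168.446 × 100 = 37.53%.

37.53 wt%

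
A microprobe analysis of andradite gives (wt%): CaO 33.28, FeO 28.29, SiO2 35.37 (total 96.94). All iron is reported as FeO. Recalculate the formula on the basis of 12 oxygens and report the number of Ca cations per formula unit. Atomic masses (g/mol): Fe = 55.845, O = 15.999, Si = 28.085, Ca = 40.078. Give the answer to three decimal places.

3.290 Ca apfu

33.28 wt% CaO ÷ 56.077 g/mol = 0.59347 mol, giving 0.59347 Ca and 0.59347 O.
28.29 wt% FeO ÷ 71.844 g/mol = 0.39377 mol, giving 0.39377 Fe and 0.39377 O.
35.37 wt% SiO2 ÷ 60.083 g/mol = 0.58869 mol, giving 0.58869 Si and 1.17738 O.
Oxygen sums to 2.16462; scaling by 12/2.16462 = 5.54370 puts the formula on 12 O.
Ca: 0.59347 × 5.54370 = 3.290 atoms per formula unit.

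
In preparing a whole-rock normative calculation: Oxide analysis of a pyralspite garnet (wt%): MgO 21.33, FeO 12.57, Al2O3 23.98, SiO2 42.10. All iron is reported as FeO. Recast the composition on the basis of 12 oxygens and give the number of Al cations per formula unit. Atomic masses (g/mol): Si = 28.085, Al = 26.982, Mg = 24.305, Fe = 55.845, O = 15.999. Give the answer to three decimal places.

MgO (M=40.304): mol = 0.52923; Mg = 0.52923, O = 0.52923.
FeO (M=71.844): mol = 0.17496; Fe = 0.17496, O = 0.17496.
Al2O3 (M=101.961): mol = 0.23519; Al = 0.47038, O = 0.70557.
SiO2 (M=60.083): mol = 0.70070; Si = 0.70070, O = 1.40140.
ΣO = 2.81116; factor = 12/ΣO = 4.26870.
Al apfu = 0.47038 × 4.26870 = 2.008.

2.008 Al apfu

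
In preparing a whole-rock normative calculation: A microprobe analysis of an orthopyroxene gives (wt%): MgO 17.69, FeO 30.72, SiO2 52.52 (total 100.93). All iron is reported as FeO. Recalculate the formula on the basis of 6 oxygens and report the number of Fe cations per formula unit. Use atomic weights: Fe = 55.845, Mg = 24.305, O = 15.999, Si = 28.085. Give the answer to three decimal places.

MgO: 17.69/40.304 = 0.43891 mol → 0.43891 mol Mg, 0.43891 mol O.
FeO: 30.72/71.844 = 0.42759 mol → 0.42759 mol Fe, 0.42759 mol O.
SiO2: 52.52/60.083 = 0.87412 mol → 0.87412 mol Si, 1.74824 mol O.
Total oxygen = 2.61474 mol. Normalization factor = 6/2.61474 = 2.29468.
Fe per 6 O = 0.42759 × 2.29468 = 0.981.

0.981 Fe apfu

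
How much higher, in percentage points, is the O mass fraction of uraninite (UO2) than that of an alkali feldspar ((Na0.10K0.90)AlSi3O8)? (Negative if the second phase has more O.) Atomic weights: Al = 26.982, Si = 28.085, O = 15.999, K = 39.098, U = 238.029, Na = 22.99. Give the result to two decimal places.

-34.40 percentage points

M(UO2) = 270.027 g/mol, so wt% O = 31.998/270.027 × 100 = 11.85%.
M((Na0.10K0.90)AlSi3O8) = 276.716 g/mol, so wt% O = 127.992/276.716 × 100 = 46.25%.
11.85 − 46.25 = -34.40 pp.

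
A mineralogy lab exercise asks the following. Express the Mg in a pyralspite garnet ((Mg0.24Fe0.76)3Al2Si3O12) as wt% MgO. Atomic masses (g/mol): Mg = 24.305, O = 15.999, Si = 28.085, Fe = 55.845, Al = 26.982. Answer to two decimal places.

6.11 wt%

M((Mg0.24Fe0.76)3Al2Si3O12) = 475.033 g/mol; M(MgO) = 40.304 g/mol.
Moles MgO per formula unit = 0.72 Mg ÷ 1 = 0.7200.
MgO fraction = (0.7200 × 40.304) / 475.033 = 29.019/475.033 = 0.0611.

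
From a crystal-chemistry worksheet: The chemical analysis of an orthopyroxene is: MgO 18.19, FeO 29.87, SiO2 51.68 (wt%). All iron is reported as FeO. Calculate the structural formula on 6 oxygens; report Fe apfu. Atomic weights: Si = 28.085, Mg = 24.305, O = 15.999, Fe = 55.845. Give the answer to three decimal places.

MgO: 18.19/40.304 = 0.45132 mol → 0.45132 mol Mg, 0.45132 mol O.
FeO: 29.87/71.844 = 0.41576 mol → 0.41576 mol Fe, 0.41576 mol O.
SiO2: 51.68/60.083 = 0.86014 mol → 0.86014 mol Si, 1.72028 mol O.
Total oxygen = 2.58736 mol. Normalization factor = 6/2.58736 = 2.31897.
Fe per 6 O = 0.41576 × 2.31897 = 0.964.

0.964 Fe apfu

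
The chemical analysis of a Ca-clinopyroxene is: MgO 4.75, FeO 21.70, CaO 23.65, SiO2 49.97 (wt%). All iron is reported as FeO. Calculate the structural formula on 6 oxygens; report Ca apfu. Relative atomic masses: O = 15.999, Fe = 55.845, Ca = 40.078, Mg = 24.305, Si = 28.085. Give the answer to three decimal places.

1.010 Ca apfu

MgO (M=40.304): mol = 0.11785; Mg = 0.11785, O = 0.11785.
FeO (M=71.844): mol = 0.30204; Fe = 0.30204, O = 0.30204.
CaO (M=56.077): mol = 0.42174; Ca = 0.42174, O = 0.42174.
SiO2 (M=60.083): mol = 0.83168; Si = 0.83168, O = 1.66336.
ΣO = 2.50499; factor = 6/ΣO = 2.39522.
Ca apfu = 0.42174 × 2.39522 = 1.010.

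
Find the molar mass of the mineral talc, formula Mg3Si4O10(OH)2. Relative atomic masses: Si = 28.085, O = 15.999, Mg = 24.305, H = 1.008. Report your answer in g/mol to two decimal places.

379.26 g/mol

M = 3(24.305) + 4(28.085) + 12(15.999) + 2(1.008)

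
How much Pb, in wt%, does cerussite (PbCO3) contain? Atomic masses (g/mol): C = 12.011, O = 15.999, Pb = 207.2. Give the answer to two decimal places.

Molar mass of PbCO3: 1·207.2 + 1·12.011 + 3·15.999 = 267.208 g/mol.
Mass of Pb per formula unit: 1 × 207.2 = 207.200 g.
Weight fraction Pb = 207.200 / 267.208 = 0.7754.

77.54 wt%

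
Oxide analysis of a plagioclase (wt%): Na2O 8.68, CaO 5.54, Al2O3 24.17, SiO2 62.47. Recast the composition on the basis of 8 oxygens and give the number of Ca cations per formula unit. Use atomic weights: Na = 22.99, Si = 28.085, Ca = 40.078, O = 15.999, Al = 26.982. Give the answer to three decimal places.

Na2O: 8.68/61.979 = 0.14005 mol → 0.28010 mol Na, 0.14005 mol O.
CaO: 5.54/56.077 = 0.09879 mol → 0.09879 mol Ca, 0.09879 mol O.
Al2O3: 24.17/101.961 = 0.23705 mol → 0.47410 mol Al, 0.71115 mol O.
SiO2: 62.47/60.083 = 1.03973 mol → 1.03973 mol Si, 2.07946 mol O.
Total oxygen = 3.02945 mol. Normalization factor = 8/3.02945 = 2.64074.
Ca per 8 O = 0.09879 × 2.64074 = 0.261.

0.261 Ca apfu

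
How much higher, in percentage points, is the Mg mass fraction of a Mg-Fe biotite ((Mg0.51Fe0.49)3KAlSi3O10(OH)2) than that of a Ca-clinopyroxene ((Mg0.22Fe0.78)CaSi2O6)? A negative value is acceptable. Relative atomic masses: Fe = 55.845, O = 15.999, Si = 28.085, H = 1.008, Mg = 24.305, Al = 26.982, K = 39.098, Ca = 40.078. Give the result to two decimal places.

5.80 percentage points

First mineral: 37.187 g Mg in 463.618 g formula = 8.02 wt% Mg.
Second mineral: 5.347 g Mg in 241.148 g formula = 2.22 wt% Mg.
8.02% − 2.22% gives a difference of 5.80 percentage points.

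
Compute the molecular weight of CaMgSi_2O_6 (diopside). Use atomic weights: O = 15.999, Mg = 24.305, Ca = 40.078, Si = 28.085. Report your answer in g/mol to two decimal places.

Ca: 1 × 40.078 = 40.0780
Mg: 1 × 24.305 = 24.3050
Si: 2 × 28.085 = 56.1700
O: 6 × 15.999 = 95.9940
Summing the contributions gives the formula mass.

216.55 g/mol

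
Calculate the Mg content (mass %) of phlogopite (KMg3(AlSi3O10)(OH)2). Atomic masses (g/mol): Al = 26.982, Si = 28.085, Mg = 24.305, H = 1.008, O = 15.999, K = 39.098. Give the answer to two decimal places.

Formula mass = 1·39.098 + 3·24.305 + 1·26.982 + 3·28.085 + 12·15.999 + 2·1.008 = 417.254 g/mol, of which 72.915 g is Mg.
So Mg makes up 72.915/417.254 = 0.1747 of the mass, i.e. 17.47%.

17.47 mass %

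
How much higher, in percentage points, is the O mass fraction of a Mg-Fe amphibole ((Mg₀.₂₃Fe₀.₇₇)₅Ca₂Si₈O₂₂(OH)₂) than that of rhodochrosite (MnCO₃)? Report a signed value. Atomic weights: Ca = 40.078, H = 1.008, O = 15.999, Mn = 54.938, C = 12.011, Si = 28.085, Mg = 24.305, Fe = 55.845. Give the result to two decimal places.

M((Mg₀.₂₃Fe₀.₇₇)₅Ca₂Si₈O₂₂(OH)₂) = 933.782 g/mol, so wt% O = 383.976/933.782 × 100 = 41.12%.
M(MnCO₃) = 114.946 g/mol, so wt% O = 47.997/114.946 × 100 = 41.76%.
41.12 − 41.76 = -0.64 pp.

-0.64 percentage points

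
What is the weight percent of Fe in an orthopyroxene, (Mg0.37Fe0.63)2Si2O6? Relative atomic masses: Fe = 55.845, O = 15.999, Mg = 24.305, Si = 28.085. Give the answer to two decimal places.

M((Mg0.37Fe0.63)2Si2O6) = 240.514 g/mol.
Fe contributes 1.26 × 55.845 = 70.365 g per mole.
70.365/240.514 = 0.2926 → 29.26%.

29.26 mass %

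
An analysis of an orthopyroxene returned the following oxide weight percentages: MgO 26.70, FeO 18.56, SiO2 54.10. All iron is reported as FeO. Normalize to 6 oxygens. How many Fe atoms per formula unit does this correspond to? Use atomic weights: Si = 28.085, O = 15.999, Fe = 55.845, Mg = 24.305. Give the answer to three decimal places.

MgO: 26.70/40.304 = 0.66247 mol → 0.66247 mol Mg, 0.66247 mol O.
FeO: 18.56/71.844 = 0.25834 mol → 0.25834 mol Fe, 0.25834 mol O.
SiO2: 54.10/60.083 = 0.90042 mol → 0.90042 mol Si, 1.80084 mol O.
Total oxygen = 2.72165 mol. Normalization factor = 6/2.72165 = 2.20455.
Fe per 6 O = 0.25834 × 2.20455 = 0.570.

0.570 Fe apfu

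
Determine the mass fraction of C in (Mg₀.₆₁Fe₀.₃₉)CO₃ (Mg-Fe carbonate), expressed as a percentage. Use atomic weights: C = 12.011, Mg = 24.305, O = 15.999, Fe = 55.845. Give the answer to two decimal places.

12.43 mass %

M((Mg₀.₆₁Fe₀.₃₉)CO₃) = 96.614 g/mol.
C contributes 1 × 12.011 = 12.011 g per mole.
12.011/96.614 = 0.1243 → 12.43%.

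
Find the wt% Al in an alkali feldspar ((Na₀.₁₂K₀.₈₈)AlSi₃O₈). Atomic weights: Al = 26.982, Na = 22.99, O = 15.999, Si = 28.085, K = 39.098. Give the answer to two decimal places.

Formula mass = 0.12*22.99 + 0.88*39.098 + 1*26.982 + 3*28.085 + 8*15.999 = 276.394 g/mol, of which 26.982 g is Al.
So Al makes up 26.982/276.394 = 0.0976 of the mass, i.e. 9.76%.

9.76 wt%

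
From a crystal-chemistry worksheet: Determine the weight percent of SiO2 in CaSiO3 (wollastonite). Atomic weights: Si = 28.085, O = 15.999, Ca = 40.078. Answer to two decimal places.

Formula mass = 116.160 g/mol.
1 Si → 1.0000 mol SiO2 per formula unit; M(SiO2) = 60.083, so SiO2 mass = 60.083 g.
60.083/116.160 × 100 = 51.72 wt%.

51.72 wt%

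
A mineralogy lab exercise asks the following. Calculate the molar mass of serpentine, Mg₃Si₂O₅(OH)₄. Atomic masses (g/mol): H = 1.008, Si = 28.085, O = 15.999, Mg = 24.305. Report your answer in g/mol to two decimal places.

277.11 g/mol

Mg: 3 × 24.305 = 72.9150
Si: 2 × 28.085 = 56.1700
O: 9 × 15.999 = 143.9910
H: 4 × 1.008 = 4.0320
Summing the contributions gives the formula mass.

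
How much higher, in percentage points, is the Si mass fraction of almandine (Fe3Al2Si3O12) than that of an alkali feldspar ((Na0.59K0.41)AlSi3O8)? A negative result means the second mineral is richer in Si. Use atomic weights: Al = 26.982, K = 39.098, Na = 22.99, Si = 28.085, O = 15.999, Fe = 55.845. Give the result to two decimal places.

Si in Fe3Al2Si3O12: molar mass 497.742 g/mol; 3×28.085 = 84.255 g → 16.93 wt%.
Si in (Na0.59K0.41)AlSi3O8: molar mass 268.823 g/mol; 3×28.085 = 84.255 g → 31.34 wt%.
Difference = 16.93 − 31.34 = -14.41 percentage points.

-14.41 percentage points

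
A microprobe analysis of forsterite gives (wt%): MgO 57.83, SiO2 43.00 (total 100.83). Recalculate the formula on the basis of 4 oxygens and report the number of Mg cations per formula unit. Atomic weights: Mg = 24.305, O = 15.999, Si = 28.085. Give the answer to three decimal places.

2.002 Mg apfu

57.83 wt% MgO ÷ 40.304 g/mol = 1.43485 mol, giving 1.43485 Mg and 1.43485 O.
43.00 wt% SiO2 ÷ 60.083 g/mol = 0.71568 mol, giving 0.71568 Si and 1.43136 O.
Oxygen sums to 2.86621; scaling by 4/2.86621 = 1.39557 puts the formula on 4 O.
Mg: 1.43485 × 1.39557 = 2.002 atoms per formula unit.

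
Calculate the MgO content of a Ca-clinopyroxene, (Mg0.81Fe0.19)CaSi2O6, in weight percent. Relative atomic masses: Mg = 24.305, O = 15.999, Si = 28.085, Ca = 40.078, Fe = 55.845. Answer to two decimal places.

14.67 wt%

Molar mass of (Mg0.81Fe0.19)CaSi2O6 = 0.81×24.305 + 0.19×55.845 + 1×40.078 + 2×28.085 + 6×15.999 = 222.540 g/mol.
Each formula unit contains 0.81 Mg, equivalent to 0.81/1 = 0.8100 mol MgO.
M(MgO) = 1×24.305 + 1×15.999 = 40.304 g/mol.
Mass of MgO per formula unit = 0.8100 × 40.304 = 32.646 g.
MgO wt% = 32.646 / 222.540 × 100 = 14.67%.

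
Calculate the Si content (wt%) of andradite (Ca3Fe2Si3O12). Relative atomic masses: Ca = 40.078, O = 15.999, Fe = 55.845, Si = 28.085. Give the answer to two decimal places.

Formula mass = 3·40.078 + 2·55.845 + 3·28.085 + 12·15.999 = 508.167 g/mol, of which 84.255 g is Si.
So Si makes up 84.255/508.167 = 0.1658 of the mass, i.e. 16.58%.

16.58 wt%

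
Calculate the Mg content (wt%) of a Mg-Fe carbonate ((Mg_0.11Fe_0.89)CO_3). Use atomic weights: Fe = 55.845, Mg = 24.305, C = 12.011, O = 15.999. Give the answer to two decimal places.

2.38 wt%

Formula mass = 0.11×24.305 + 0.89×55.845 + 1×12.011 + 3×15.999 = 112.384 g/mol, of which 2.674 g is Mg.
So Mg makes up 2.674/112.384 = 0.0238 of the mass, i.e. 2.38%.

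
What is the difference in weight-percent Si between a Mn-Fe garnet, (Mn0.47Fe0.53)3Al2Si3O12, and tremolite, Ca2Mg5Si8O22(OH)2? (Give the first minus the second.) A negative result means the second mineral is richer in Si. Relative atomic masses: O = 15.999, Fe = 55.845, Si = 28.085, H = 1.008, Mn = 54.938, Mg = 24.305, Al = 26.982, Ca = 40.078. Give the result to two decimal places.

-10.69 percentage points

Si in (Mn0.47Fe0.53)3Al2Si3O12: molar mass 496.463 g/mol; 3×28.085 = 84.255 g → 16.97 wt%.
Si in Ca2Mg5Si8O22(OH)2: molar mass 812.353 g/mol; 8×28.085 = 224.680 g → 27.66 wt%.
Difference = 16.97 − 27.66 = -10.69 percentage points.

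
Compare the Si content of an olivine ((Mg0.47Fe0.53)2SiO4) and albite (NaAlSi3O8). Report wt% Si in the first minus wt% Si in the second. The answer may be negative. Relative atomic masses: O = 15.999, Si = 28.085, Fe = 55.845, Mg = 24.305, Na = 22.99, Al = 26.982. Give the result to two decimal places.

Si in (Mg0.47Fe0.53)2SiO4: molar mass 174.123 g/mol; 1×28.085 = 28.085 g → 16.13 wt%.
Si in NaAlSi3O8: molar mass 262.219 g/mol; 3×28.085 = 84.255 g → 32.13 wt%.
Difference = 16.13 − 32.13 = -16.00 percentage points.

-16.00 percentage points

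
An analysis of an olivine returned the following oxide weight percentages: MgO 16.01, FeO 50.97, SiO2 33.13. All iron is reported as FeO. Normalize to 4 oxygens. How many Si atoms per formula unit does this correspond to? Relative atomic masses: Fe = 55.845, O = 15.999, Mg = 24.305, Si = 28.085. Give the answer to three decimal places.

0.998 Si apfu

MgO (M=40.304): mol = 0.39723; Mg = 0.39723, O = 0.39723.
FeO (M=71.844): mol = 0.70945; Fe = 0.70945, O = 0.70945.
SiO2 (M=60.083): mol = 0.55140; Si = 0.55140, O = 1.10280.
ΣO = 2.20948; factor = 4/ΣO = 1.81038.
Si apfu = 0.55140 × 1.81038 = 0.998.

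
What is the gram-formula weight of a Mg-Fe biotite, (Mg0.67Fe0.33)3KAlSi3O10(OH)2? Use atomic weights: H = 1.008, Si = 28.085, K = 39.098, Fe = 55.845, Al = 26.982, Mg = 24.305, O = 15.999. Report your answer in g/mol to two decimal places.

The formula mass is the sum 2.01×24.305 + 0.99×55.845 + 1×39.098 + 1×26.982 + 3×28.085 + 12×15.999 + 2×1.008.

448.48 g/mol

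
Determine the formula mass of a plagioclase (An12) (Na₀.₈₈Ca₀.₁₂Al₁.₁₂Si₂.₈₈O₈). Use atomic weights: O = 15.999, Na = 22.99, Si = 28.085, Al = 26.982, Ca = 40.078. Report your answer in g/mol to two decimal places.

Na: 0.88 × 22.99 = 20.2312
Ca: 0.12 × 40.078 = 4.8094
Al: 1.12 × 26.982 = 30.2198
Si: 2.88 × 28.085 = 80.8848
O: 8 × 15.999 = 127.9920
Summing the contributions gives the formula mass.

264.14 g/mol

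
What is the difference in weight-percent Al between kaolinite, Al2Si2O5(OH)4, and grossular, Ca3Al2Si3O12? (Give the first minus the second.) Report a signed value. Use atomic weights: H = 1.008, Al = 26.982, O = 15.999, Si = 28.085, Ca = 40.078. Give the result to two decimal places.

8.92 percentage points

M(Al2Si2O5(OH)4) = 258.157 g/mol, so wt% Al = 53.964/258.157 × 100 = 20.90%.
M(Ca3Al2Si3O12) = 450.441 g/mol, so wt% Al = 53.964/450.441 × 100 = 11.98%.
20.90 − 11.98 = 8.92 pp.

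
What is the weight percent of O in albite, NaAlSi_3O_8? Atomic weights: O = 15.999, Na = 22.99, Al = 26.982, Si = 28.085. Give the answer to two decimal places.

48.81 weight percent

Formula mass = 1·22.99 + 1·26.982 + 3·28.085 + 8·15.999 = 262.219 g/mol, of which 127.992 g is O.
So O makes up 127.992/262.219 = 0.4881 of the mass, i.e. 48.81%.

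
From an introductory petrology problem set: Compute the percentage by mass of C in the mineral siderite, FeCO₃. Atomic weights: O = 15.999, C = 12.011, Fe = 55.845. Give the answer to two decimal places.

10.37 mass %

Molar mass of FeCO₃: 1×55.845 + 1×12.011 + 3×15.999 = 115.853 g/mol.
Mass of C per formula unit: 1 × 12.011 = 12.011 g.
Weight fraction C = 12.011 / 115.853 = 0.1037.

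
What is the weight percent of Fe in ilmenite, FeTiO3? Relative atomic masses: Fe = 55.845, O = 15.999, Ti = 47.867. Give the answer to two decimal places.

Formula mass = 1·55.845 + 1·47.867 + 3·15.999 = 151.709 g/mol, of which 55.845 g is Fe.
So Fe makes up 55.845/151.709 = 0.3681 of the mass, i.e. 36.81%.

36.81 weight percent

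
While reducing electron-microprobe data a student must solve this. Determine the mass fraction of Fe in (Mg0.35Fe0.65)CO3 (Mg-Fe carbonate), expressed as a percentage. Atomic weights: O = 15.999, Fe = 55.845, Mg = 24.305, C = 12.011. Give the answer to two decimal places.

34.63 wt%

Formula mass = 0.35*24.305 + 0.65*55.845 + 1*12.011 + 3*15.999 = 104.814 g/mol, of which 36.299 g is Fe.
So Fe makes up 36.299/104.814 = 0.3463 of the mass, i.e. 34.63%.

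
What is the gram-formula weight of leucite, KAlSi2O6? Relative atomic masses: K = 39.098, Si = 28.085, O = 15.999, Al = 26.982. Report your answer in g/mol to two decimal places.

M = 1·39.098 + 1·26.982 + 2·28.085 + 6·15.999

218.24 g/mol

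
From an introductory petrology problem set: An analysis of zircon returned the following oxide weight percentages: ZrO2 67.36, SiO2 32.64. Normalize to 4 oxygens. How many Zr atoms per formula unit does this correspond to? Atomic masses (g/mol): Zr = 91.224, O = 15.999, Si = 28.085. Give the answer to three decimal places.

67.36 wt% ZrO2 ÷ 123.222 g/mol = 0.54666 mol, giving 0.54666 Zr and 1.09332 O.
32.64 wt% SiO2 ÷ 60.083 g/mol = 0.54325 mol, giving 0.54325 Si and 1.08650 O.
Oxygen sums to 2.17982; scaling by 4/2.17982 = 1.83501 puts the formula on 4 O.
Zr: 0.54666 × 1.83501 = 1.003 atoms per formula unit.

1.003 Zr apfu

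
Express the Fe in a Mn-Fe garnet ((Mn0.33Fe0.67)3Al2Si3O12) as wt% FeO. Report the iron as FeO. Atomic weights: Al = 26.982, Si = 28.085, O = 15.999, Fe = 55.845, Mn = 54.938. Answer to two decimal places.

29.06 wt%

Formula mass = 496.844 g/mol.
2.01 Fe → 2.0100 mol FeO per formula unit; M(FeO) = 71.844, so FeO mass = 144.406 g.
144.406/496.844 × 100 = 29.06 wt%.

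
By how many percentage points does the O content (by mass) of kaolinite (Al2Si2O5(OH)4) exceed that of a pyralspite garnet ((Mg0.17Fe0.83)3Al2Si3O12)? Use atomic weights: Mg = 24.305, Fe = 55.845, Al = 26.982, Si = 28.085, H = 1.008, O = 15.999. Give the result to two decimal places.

M(Al2Si2O5(OH)4) = 258.157 g/mol, so wt% O = 143.991/258.157 × 100 = 55.78%.
M((Mg0.17Fe0.83)3Al2Si3O12) = 481.657 g/mol, so wt% O = 191.988/481.657 × 100 = 39.86%.
55.78 − 39.86 = 15.92 pp.

15.92 percentage points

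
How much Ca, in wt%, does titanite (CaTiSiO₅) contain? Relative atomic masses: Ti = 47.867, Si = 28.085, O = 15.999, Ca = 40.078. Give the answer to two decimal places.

Molar mass of CaTiSiO₅: 1×40.078 + 1×47.867 + 1×28.085 + 5×15.999 = 196.025 g/mol.
Mass of Ca per formula unit: 1 × 40.078 = 40.078 g.
Weight fraction Ca = 40.078 / 196.025 = 0.2045.

20.45 wt%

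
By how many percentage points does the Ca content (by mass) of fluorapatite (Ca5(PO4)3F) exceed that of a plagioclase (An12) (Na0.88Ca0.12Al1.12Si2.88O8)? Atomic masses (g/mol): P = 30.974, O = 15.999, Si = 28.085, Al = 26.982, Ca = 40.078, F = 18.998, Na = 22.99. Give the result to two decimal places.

First mineral: 200.390 g Ca in 504.298 g formula = 39.74 wt% Ca.
Second mineral: 4.809 g Ca in 264.137 g formula = 1.82 wt% Ca.
39.74% − 1.82% gives a difference of 37.92 percentage points.

37.92 percentage points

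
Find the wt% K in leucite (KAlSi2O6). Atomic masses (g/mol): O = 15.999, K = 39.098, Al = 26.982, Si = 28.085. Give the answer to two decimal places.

Molar mass of KAlSi2O6: 1×39.098 + 1×26.982 + 2×28.085 + 6×15.999 = 218.244 g/mol.
Mass of K per formula unit: 1 × 39.098 = 39.098 g.
Weight fraction K = 39.098 / 218.244 = 0.1791.

17.91 weight percent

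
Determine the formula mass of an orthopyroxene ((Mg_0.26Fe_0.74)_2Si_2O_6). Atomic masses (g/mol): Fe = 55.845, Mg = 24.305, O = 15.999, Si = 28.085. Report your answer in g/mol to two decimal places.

The formula mass is the sum 0.52·24.305 + 1.48·55.845 + 2·28.085 + 6·15.999.

247.45 g/mol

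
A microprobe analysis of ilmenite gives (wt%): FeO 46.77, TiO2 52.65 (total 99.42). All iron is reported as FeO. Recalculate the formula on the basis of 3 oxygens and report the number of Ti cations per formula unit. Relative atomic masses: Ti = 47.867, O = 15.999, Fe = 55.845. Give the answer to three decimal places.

1.004 Ti apfu

FeO (M=71.844): mol = 0.65099; Fe = 0.65099, O = 0.65099.
TiO2 (M=79.865): mol = 0.65924; Ti = 0.65924, O = 1.31848.
ΣO = 1.96947; factor = 3/ΣO = 1.52325.
Ti apfu = 0.65924 × 1.52325 = 1.004.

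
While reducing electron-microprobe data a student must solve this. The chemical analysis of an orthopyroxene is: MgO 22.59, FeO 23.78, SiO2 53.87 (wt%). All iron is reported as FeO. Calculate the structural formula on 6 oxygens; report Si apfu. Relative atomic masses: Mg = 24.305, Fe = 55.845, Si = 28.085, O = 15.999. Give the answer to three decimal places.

MgO: 22.59/40.304 = 0.56049 mol → 0.56049 mol Mg, 0.56049 mol O.
FeO: 23.78/71.844 = 0.33099 mol → 0.33099 mol Fe, 0.33099 mol O.
SiO2: 53.87/60.083 = 0.89659 mol → 0.89659 mol Si, 1.79318 mol O.
Total oxygen = 2.68466 mol. Normalization factor = 6/2.68466 = 2.23492.
Si per 6 O = 0.89659 × 2.23492 = 2.004.

2.004 Si apfu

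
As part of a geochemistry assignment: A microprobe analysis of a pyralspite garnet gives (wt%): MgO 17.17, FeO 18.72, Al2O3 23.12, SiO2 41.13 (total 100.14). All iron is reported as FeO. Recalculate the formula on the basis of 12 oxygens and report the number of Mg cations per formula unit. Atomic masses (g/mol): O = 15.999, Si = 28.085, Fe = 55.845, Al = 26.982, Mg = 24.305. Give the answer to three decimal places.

1.869 Mg apfu

MgO: 17.17/40.304 = 0.42601 mol → 0.42601 mol Mg, 0.42601 mol O.
FeO: 18.72/71.844 = 0.26056 mol → 0.26056 mol Fe, 0.26056 mol O.
Al2O3: 23.12/101.961 = 0.22675 mol → 0.45350 mol Al, 0.68025 mol O.
SiO2: 41.13/60.083 = 0.68455 mol → 0.68455 mol Si, 1.36910 mol O.
Total oxygen = 2.73592 mol. Normalization factor = 12/2.73592 = 4.38609.
Mg per 12 O = 0.42601 × 4.38609 = 1.869.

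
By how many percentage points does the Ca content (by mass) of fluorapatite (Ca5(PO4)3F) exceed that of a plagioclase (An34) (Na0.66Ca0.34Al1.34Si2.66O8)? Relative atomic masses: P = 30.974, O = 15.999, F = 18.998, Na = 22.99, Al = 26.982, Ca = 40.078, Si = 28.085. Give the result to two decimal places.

34.65 percentage points

First mineral: 200.390 g Ca in 504.298 g formula = 39.74 wt% Ca.
Second mineral: 13.627 g Ca in 267.654 g formula = 5.09 wt% Ca.
39.74% − 5.09% gives a difference of 34.65 percentage points.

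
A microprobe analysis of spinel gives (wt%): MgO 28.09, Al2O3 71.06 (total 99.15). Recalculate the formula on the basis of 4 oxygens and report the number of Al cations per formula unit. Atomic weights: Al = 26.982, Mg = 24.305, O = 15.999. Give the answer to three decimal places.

2.000 Al apfu

MgO (M=40.304): mol = 0.69695; Mg = 0.69695, O = 0.69695.
Al2O3 (M=101.961): mol = 0.69693; Al = 1.39386, O = 2.09079.
ΣO = 2.78774; factor = 4/ΣO = 1.43485.
Al apfu = 1.39386 × 1.43485 = 2.000.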